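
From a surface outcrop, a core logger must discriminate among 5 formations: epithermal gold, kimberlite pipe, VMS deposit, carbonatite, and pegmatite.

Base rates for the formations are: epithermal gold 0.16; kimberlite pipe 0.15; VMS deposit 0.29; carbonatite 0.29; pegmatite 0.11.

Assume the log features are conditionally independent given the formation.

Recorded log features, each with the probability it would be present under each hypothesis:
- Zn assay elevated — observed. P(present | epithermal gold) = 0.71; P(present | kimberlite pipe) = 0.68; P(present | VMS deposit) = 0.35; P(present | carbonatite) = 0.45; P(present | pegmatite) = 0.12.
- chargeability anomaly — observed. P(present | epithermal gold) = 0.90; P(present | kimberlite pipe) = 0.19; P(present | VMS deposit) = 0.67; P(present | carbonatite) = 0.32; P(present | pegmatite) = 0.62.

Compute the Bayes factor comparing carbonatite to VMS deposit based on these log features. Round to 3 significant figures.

0.614

Joint likelihood of the log feature pattern under each hypothesis:
  carbonatite: 0.45 × 0.32 = 0.144
  VMS deposit: 0.35 × 0.67 = 0.2345
Bayes factor = 0.144 / 0.2345 ≈ 0.614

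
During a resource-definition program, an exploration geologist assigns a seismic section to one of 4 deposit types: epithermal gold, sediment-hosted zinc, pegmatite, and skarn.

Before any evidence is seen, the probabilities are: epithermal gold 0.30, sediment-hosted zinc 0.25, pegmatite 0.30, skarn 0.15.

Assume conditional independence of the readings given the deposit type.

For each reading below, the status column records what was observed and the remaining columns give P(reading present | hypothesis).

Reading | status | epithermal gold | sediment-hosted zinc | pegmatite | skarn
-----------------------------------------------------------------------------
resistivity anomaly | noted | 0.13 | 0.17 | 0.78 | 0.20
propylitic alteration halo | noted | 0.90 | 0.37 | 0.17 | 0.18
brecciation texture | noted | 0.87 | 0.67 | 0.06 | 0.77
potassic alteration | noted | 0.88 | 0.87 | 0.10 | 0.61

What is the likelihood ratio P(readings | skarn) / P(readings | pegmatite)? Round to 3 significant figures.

Take the product of per-reading likelihoods under each hypothesis, then divide.
  skarn: 0.20 × 0.18 × 0.77 × 0.61 = 0.016909
  pegmatite: 0.78 × 0.17 × 0.06 × 0.10 = 0.0007956
Bayes factor = 0.016909 / 0.0007956 ≈ 21.3

21.3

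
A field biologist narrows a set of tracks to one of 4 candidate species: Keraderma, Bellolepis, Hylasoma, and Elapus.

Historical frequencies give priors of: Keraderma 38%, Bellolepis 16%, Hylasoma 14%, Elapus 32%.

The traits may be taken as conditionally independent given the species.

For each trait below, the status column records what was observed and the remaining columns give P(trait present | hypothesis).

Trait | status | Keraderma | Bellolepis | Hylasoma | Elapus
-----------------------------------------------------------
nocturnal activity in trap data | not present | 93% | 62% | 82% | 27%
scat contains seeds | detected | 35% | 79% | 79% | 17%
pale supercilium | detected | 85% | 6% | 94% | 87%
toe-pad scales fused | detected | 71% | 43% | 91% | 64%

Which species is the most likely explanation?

Elapus

For each hypothesis, the unnormalized posterior weight is prior × product of the trait likelihoods (using 1 − P(present | H) for each absent trait):
  Keraderma: 0.38 × (1 − 0.93) × 0.35 × 0.85 × 0.71 = 0.0056186
  Bellolepis: 0.16 × (1 − 0.62) × 0.79 × 0.06 × 0.43 = 0.0012392
  Hylasoma: 0.14 × (1 − 0.82) × 0.79 × 0.94 × 0.91 = 0.017029
  Elapus: 0.32 × (1 − 0.27) × 0.17 × 0.87 × 0.64 = 0.022112
Normalizing constant Z = 0.0056186 + 0.0012392 + 0.017029 + 0.022112 = 0.045999.
P(Keraderma | evidence) ≈ 0.0056186 / 0.045999 ≈ 0.122
P(Bellolepis | evidence) ≈ 0.0012392 / 0.045999 ≈ 0.027
P(Hylasoma | evidence) ≈ 0.017029 / 0.045999 ≈ 0.370
P(Elapus | evidence) ≈ 0.022112 / 0.045999 ≈ 0.481
The largest is 0.481, so Elapus is most probable.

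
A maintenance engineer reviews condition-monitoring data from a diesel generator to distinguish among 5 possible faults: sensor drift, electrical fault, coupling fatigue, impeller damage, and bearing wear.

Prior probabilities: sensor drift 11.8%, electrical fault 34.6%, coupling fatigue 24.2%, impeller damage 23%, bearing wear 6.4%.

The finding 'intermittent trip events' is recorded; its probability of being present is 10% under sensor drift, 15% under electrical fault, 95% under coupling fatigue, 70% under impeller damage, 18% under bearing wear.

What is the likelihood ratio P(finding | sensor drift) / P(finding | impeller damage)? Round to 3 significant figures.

Likelihood of this finding under each hypothesis:
  sensor drift: 0.1
  impeller damage: 0.7
Bayes factor = 0.1 / 0.7 ≈ 0.143

0.143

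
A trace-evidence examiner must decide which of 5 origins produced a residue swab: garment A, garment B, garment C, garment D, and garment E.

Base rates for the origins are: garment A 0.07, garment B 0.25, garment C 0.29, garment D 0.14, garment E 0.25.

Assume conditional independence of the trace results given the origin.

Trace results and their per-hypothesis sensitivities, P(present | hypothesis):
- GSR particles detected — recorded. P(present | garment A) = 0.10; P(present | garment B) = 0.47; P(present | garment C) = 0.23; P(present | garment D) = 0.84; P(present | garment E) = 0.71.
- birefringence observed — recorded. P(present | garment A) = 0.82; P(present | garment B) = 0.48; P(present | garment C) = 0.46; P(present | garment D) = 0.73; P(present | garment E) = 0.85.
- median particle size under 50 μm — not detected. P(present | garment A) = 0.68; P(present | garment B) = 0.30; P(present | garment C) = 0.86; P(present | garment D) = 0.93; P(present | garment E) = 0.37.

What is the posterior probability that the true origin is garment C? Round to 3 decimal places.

Multiply each prior by the joint likelihood of the trace result pattern (using 1 − P(present | H) for each absent trace result):
  garment A: 0.07 × 0.10 × 0.82 × (1 − 0.68) = 0.0018368
  garment B: 0.25 × 0.47 × 0.48 × (1 − 0.30) = 0.03948
  garment C: 0.29 × 0.23 × 0.46 × (1 − 0.86) = 0.0042955
  garment D: 0.14 × 0.84 × 0.73 × (1 − 0.93) = 0.0060094
  garment E: 0.25 × 0.71 × 0.85 × (1 − 0.37) = 0.095051
Normalizing constant Z = 0.0018368 + 0.03948 + 0.0042955 + 0.0060094 + 0.095051 = 0.14667.
P(garment C | evidence) = 0.0042955 / 0.14667 ≈ 0.029.

0.029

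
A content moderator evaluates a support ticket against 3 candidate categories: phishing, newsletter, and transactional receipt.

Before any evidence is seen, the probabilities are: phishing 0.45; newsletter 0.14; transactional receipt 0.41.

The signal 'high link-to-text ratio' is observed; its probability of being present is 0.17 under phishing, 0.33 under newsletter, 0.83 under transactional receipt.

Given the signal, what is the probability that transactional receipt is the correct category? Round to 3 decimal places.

Multiply each prior by the likelihood of the signal:
  phishing: 0.45 × 0.17 = 0.0765
  newsletter: 0.14 × 0.33 = 0.0462
  transactional receipt: 0.41 × 0.83 = 0.3403
Normalizing constant Z = 0.0765 + 0.0462 + 0.3403 = 0.463.
P(transactional receipt | evidence) = 0.3403 / 0.463 ≈ 0.735.

0.735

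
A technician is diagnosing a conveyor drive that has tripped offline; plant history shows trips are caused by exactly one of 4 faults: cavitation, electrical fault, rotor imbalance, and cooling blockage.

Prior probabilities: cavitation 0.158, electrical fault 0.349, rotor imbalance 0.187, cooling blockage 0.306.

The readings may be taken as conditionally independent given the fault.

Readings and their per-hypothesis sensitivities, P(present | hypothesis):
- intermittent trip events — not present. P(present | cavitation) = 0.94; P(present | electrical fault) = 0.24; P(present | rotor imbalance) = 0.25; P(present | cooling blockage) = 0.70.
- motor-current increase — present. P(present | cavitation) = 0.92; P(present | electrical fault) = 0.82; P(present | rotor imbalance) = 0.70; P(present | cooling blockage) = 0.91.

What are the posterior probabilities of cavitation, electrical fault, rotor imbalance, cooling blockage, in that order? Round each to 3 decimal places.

By Bayes' rule with conditional independence, the unnormalized weight for each hypothesis is prior × ∏ likelihoods (using 1 − P(present | H) for each absent reading):
  cavitation: 0.158 × (1 − 0.94) × 0.92 = 0.0087216
  electrical fault: 0.349 × (1 − 0.24) × 0.82 = 0.2175
  rotor imbalance: 0.187 × (1 − 0.25) × 0.70 = 0.098175
  cooling blockage: 0.306 × (1 − 0.70) × 0.91 = 0.083538
The unnormalized weights sum to 0.40793.
P(cavitation | evidence) = 0.0087216 / 0.40793 ≈ 0.021
P(electrical fault | evidence) = 0.2175 / 0.40793 ≈ 0.533
P(rotor imbalance | evidence) = 0.098175 / 0.40793 ≈ 0.241
P(cooling blockage | evidence) = 0.083538 / 0.40793 ≈ 0.205

0.021, 0.533, 0.241, 0.205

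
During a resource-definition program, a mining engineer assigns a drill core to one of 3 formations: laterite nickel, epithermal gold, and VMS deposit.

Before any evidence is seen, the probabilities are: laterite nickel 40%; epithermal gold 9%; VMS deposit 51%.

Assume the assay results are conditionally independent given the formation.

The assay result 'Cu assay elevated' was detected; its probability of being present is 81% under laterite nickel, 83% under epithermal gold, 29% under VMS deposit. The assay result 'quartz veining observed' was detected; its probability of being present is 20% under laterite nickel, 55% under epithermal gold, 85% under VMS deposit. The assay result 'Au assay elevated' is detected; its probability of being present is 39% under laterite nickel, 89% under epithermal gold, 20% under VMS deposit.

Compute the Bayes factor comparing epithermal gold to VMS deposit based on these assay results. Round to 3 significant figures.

8.24

The Bayes factor is the ratio of the joint likelihoods of the assay result pattern under the two hypotheses.
  epithermal gold: 0.83 × 0.55 × 0.89 = 0.40629
  VMS deposit: 0.29 × 0.85 × 0.20 = 0.0493
Bayes factor = 0.40629 / 0.0493 ≈ 8.24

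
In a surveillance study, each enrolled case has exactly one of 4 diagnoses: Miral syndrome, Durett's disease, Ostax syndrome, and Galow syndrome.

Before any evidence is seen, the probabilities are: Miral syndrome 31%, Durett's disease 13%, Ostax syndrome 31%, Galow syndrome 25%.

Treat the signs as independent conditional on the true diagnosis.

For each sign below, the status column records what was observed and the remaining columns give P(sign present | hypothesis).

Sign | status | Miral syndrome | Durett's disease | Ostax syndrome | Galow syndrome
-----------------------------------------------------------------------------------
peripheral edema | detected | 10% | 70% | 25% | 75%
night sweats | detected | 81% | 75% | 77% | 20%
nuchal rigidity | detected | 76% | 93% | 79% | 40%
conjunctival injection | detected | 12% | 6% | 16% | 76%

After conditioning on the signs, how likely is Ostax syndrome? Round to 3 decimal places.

0.301

Multiply each prior by the joint likelihood of the sign pattern:
  Miral syndrome: 0.31 × 0.10 × 0.81 × 0.76 × 0.12 = 0.00229
  Durett's disease: 0.13 × 0.70 × 0.75 × 0.93 × 0.06 = 0.0038084
  Ostax syndrome: 0.31 × 0.25 × 0.77 × 0.79 × 0.16 = 0.0075429
  Galow syndrome: 0.25 × 0.75 × 0.20 × 0.40 × 0.76 = 0.0114
The unnormalized weights sum to 0.025041.
P(Ostax syndrome | evidence) = 0.0075429 / 0.025041 ≈ 0.301.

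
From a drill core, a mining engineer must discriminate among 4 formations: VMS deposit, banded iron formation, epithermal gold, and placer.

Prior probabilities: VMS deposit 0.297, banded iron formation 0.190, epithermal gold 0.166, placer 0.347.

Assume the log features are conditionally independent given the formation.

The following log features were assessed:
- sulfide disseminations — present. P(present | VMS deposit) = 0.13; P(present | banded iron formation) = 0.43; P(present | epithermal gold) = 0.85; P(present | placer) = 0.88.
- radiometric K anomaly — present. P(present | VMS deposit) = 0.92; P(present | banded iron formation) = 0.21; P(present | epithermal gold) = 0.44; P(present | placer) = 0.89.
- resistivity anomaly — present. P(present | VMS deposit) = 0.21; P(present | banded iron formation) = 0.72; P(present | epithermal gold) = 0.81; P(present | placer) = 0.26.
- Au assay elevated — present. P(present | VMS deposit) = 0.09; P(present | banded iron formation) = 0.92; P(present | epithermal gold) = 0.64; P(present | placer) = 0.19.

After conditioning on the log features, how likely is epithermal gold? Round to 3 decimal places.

For each hypothesis, the unnormalized posterior weight is prior × product of the log feature likelihoods:
  VMS deposit: 0.297 × 0.13 × 0.92 × 0.21 × 0.09 = 0.00067135
  banded iron formation: 0.190 × 0.43 × 0.21 × 0.72 × 0.92 = 0.011365
  epithermal gold: 0.166 × 0.85 × 0.44 × 0.81 × 0.64 = 0.032184
  placer: 0.347 × 0.88 × 0.89 × 0.26 × 0.19 = 0.013425
The unnormalized weights sum to 0.057646.
P(epithermal gold | evidence) = 0.032184 / 0.057646 ≈ 0.558.

0.558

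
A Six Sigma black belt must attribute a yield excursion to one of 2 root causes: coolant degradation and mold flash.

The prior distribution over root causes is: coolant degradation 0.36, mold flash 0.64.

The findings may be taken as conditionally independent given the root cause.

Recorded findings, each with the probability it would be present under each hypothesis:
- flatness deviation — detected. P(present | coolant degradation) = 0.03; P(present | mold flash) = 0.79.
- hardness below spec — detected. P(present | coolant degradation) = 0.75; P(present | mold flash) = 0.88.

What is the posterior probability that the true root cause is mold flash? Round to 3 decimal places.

For each hypothesis, the unnormalized posterior weight is prior × product of the finding likelihoods:
  coolant degradation: 0.36 × 0.03 × 0.75 = 0.0081
  mold flash: 0.64 × 0.79 × 0.88 = 0.44493
The unnormalized weights sum to 0.45303.
P(mold flash | evidence) = 0.44493 / 0.45303 ≈ 0.982.

0.982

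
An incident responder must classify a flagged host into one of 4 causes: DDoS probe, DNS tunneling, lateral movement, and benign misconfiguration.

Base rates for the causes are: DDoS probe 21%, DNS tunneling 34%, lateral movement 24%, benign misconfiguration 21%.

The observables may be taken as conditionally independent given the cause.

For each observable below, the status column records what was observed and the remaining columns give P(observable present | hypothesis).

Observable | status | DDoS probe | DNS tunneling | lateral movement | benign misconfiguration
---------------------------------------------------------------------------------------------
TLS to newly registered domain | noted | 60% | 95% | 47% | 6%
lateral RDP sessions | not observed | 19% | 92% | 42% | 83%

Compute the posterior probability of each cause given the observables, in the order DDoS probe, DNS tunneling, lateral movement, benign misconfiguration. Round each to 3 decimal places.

0.522, 0.132, 0.335, 0.011

By Bayes' rule with conditional independence, the unnormalized weight for each hypothesis is prior × ∏ likelihoods (using 1 − P(present | H) for each absent observable):
  DDoS probe: 0.21 × 0.60 × (1 − 0.19) = 0.10206
  DNS tunneling: 0.34 × 0.95 × (1 − 0.92) = 0.02584
  lateral movement: 0.24 × 0.47 × (1 − 0.42) = 0.065424
  benign misconfiguration: 0.21 × 0.06 × (1 − 0.83) = 0.002142
Marginal likelihood of the evidence = 0.19547.
P(DDoS probe | evidence) = 0.10206 / 0.19547 ≈ 0.522
P(DNS tunneling | evidence) = 0.02584 / 0.19547 ≈ 0.132
P(lateral movement | evidence) = 0.065424 / 0.19547 ≈ 0.335
P(benign misconfiguration | evidence) = 0.002142 / 0.19547 ≈ 0.011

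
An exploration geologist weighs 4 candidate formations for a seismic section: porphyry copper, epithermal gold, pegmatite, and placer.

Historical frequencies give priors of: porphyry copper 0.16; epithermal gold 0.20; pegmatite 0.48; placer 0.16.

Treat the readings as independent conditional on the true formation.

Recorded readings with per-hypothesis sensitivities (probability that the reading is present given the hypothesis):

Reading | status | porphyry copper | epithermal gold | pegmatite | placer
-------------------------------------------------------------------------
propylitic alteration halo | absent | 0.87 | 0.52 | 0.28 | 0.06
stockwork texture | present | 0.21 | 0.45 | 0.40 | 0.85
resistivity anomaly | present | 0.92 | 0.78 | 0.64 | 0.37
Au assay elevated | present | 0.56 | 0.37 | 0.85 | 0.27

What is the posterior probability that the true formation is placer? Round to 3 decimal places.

0.124

For each hypothesis, the unnormalized posterior weight is prior × product of the reading likelihoods (using 1 − P(present | H) for each absent reading):
  porphyry copper: 0.16 × (1 − 0.87) × 0.21 × 0.92 × 0.56 = 0.0022504
  epithermal gold: 0.20 × (1 − 0.52) × 0.45 × 0.78 × 0.37 = 0.012468
  pegmatite: 0.48 × (1 − 0.28) × 0.40 × 0.64 × 0.85 = 0.075203
  placer: 0.16 × (1 − 0.06) × 0.85 × 0.37 × 0.27 = 0.012771
Marginal likelihood of the evidence = 0.10269.
P(placer | evidence) = 0.012771 / 0.10269 ≈ 0.124.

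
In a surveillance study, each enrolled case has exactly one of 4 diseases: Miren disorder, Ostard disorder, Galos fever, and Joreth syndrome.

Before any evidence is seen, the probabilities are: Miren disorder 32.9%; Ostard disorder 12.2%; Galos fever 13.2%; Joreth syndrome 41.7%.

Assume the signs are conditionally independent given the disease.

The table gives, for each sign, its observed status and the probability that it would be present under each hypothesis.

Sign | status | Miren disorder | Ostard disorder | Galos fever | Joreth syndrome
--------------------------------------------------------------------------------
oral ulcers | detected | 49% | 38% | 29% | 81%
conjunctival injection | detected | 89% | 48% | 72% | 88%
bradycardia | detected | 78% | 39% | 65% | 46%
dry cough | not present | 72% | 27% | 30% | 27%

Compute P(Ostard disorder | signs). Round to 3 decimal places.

0.042

Multiply each prior by the joint likelihood of the sign pattern (using 1 − P(present | H) for each absent sign):
  Miren disorder: 0.329 × 0.49 × 0.89 × 0.78 × (1 − 0.72) = 0.031335
  Ostard disorder: 0.122 × 0.38 × 0.48 × 0.39 × (1 − 0.27) = 0.0063354
  Galos fever: 0.132 × 0.29 × 0.72 × 0.65 × (1 − 0.30) = 0.012541
  Joreth syndrome: 0.417 × 0.81 × 0.88 × 0.46 × (1 − 0.27) = 0.099812
Marginal likelihood of the evidence = 0.15002.
P(Ostard disorder | evidence) = 0.0063354 / 0.15002 ≈ 0.042.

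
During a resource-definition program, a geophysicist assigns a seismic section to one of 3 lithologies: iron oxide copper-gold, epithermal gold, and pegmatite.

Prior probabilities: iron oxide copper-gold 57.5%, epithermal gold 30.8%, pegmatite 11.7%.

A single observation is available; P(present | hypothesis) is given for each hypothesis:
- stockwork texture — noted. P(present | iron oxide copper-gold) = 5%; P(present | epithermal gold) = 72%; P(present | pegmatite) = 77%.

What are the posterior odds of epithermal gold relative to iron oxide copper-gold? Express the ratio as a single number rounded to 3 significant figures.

7.71

Unnormalized posterior weight (prior times the observation likelihood) for each of the two hypotheses:
  epithermal gold: 0.308 × 0.72 = 0.22176
  iron oxide copper-gold: 0.575 × 0.05 = 0.02875
Posterior odds = 0.22176 / 0.02875 ≈ 7.71.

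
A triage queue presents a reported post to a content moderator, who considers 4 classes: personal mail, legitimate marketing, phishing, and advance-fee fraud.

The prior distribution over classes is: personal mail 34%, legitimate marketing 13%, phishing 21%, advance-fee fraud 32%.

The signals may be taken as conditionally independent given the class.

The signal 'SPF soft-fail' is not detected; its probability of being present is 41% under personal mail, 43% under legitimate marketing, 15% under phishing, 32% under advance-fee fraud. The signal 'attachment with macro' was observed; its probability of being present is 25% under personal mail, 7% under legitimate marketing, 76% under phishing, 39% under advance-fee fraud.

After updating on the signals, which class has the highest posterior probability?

phishing

Multiply each prior by the joint likelihood of the signal pattern (using 1 − P(present | H) for each absent signal):
  personal mail: 0.34 × (1 − 0.41) × 0.25 = 0.05015
  legitimate marketing: 0.13 × (1 − 0.43) × 0.07 = 0.005187
  phishing: 0.21 × (1 − 0.15) × 0.76 = 0.13566
  advance-fee fraud: 0.32 × (1 − 0.32) × 0.39 = 0.084864
Marginal likelihood of the evidence = 0.27586.
P(personal mail | evidence) ≈ 0.05015 / 0.27586 ≈ 0.182
P(legitimate marketing | evidence) ≈ 0.005187 / 0.27586 ≈ 0.019
P(phishing | evidence) ≈ 0.13566 / 0.27586 ≈ 0.492
P(advance-fee fraud | evidence) ≈ 0.084864 / 0.27586 ≈ 0.308
The largest is 0.492, so phishing is most probable.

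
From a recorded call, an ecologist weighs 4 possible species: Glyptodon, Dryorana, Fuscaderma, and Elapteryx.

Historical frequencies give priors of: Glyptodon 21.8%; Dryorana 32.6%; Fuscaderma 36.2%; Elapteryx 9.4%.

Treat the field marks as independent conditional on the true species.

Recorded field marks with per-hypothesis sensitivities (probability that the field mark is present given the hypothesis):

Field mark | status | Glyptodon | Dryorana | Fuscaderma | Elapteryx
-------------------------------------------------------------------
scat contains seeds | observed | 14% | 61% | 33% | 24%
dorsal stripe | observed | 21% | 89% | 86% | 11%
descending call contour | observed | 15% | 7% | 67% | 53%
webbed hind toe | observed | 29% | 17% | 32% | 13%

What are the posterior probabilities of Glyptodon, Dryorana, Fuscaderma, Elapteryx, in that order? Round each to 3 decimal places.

0.011, 0.086, 0.896, 0.007

Multiply each prior by the joint likelihood of the field mark pattern:
  Glyptodon: 0.218 × 0.14 × 0.21 × 0.15 × 0.29 = 0.0002788
  Dryorana: 0.326 × 0.61 × 0.89 × 0.07 × 0.17 = 0.0021061
  Fuscaderma: 0.362 × 0.33 × 0.86 × 0.67 × 0.32 = 0.022027
  Elapteryx: 0.094 × 0.24 × 0.11 × 0.53 × 0.13 = 0.00017098
Normalizing constant Z = 0.0002788 + 0.0021061 + 0.022027 + 0.00017098 = 0.024582.
P(Glyptodon | evidence) = 0.0002788 / 0.024582 ≈ 0.011
P(Dryorana | evidence) = 0.0021061 / 0.024582 ≈ 0.086
P(Fuscaderma | evidence) = 0.022027 / 0.024582 ≈ 0.896
P(Elapteryx | evidence) = 0.00017098 / 0.024582 ≈ 0.007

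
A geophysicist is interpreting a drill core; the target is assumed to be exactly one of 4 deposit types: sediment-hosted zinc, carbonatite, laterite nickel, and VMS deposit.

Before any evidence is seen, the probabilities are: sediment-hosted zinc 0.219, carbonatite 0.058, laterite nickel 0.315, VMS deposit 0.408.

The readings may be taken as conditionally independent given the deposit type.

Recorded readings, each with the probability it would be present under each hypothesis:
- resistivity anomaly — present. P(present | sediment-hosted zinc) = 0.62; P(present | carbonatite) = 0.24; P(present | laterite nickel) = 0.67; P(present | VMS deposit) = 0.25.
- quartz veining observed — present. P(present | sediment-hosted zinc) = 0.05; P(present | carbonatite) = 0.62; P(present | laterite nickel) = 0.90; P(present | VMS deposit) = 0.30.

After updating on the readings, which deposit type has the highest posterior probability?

laterite nickel

For each hypothesis, the unnormalized posterior weight is prior × product of the reading likelihoods:
  sediment-hosted zinc: 0.219 × 0.62 × 0.05 = 0.006789
  carbonatite: 0.058 × 0.24 × 0.62 = 0.0086304
  laterite nickel: 0.315 × 0.67 × 0.90 = 0.18995
  VMS deposit: 0.408 × 0.25 × 0.30 = 0.0306
Marginal likelihood of the evidence = 0.23596.
P(sediment-hosted zinc | evidence) ≈ 0.006789 / 0.23596 ≈ 0.029
P(carbonatite | evidence) ≈ 0.0086304 / 0.23596 ≈ 0.037
P(laterite nickel | evidence) ≈ 0.18995 / 0.23596 ≈ 0.805
P(VMS deposit | evidence) ≈ 0.0306 / 0.23596 ≈ 0.130
The largest is 0.805, so laterite nickel is most probable.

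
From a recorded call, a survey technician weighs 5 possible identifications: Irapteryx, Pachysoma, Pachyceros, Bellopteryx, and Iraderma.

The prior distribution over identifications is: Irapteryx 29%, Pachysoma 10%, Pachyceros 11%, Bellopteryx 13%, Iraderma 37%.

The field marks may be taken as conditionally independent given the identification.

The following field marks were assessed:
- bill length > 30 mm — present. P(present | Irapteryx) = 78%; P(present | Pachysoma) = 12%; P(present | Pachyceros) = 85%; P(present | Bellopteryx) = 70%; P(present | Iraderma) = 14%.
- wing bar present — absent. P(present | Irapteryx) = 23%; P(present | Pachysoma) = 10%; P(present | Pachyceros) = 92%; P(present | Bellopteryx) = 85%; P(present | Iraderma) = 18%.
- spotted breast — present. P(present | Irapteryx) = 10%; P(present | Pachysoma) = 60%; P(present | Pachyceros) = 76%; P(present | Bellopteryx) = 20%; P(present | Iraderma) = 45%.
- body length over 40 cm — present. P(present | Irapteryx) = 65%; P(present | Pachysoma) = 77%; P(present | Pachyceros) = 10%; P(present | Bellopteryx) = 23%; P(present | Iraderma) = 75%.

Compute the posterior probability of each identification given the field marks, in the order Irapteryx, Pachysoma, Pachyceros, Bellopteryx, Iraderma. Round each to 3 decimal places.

0.356, 0.157, 0.018, 0.020, 0.450

Multiply each prior by the joint likelihood of the field mark pattern (using 1 − P(present | H) for each absent field mark):
  Irapteryx: 0.29 × 0.78 × (1 − 0.23) × 0.10 × 0.65 = 0.011321
  Pachysoma: 0.10 × 0.12 × (1 − 0.10) × 0.60 × 0.77 = 0.0049896
  Pachyceros: 0.11 × 0.85 × (1 − 0.92) × 0.76 × 0.10 = 0.00056848
  Bellopteryx: 0.13 × 0.70 × (1 − 0.85) × 0.20 × 0.23 = 0.0006279
  Iraderma: 0.37 × 0.14 × (1 − 0.18) × 0.45 × 0.75 = 0.014336
The unnormalized weights sum to 0.031843.
P(Irapteryx | evidence) = 0.011321 / 0.031843 ≈ 0.356
P(Pachysoma | evidence) = 0.0049896 / 0.031843 ≈ 0.157
P(Pachyceros | evidence) = 0.00056848 / 0.031843 ≈ 0.018
P(Bellopteryx | evidence) = 0.0006279 / 0.031843 ≈ 0.020
P(Iraderma | evidence) = 0.014336 / 0.031843 ≈ 0.450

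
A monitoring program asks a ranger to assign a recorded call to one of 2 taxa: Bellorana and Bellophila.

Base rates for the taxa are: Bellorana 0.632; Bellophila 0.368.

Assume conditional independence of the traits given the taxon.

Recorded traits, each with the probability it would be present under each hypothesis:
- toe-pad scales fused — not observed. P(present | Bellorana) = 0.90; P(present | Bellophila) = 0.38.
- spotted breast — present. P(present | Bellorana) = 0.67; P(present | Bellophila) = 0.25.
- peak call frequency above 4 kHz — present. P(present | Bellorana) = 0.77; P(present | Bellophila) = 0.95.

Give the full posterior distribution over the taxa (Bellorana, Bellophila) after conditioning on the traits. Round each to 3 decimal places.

0.376, 0.624

By Bayes' rule with conditional independence, the unnormalized weight for each hypothesis is prior × ∏ likelihoods (using 1 − P(present | H) for each absent trait):
  Bellorana: 0.632 × (1 − 0.90) × 0.67 × 0.77 = 0.032605
  Bellophila: 0.368 × (1 − 0.38) × 0.25 × 0.95 = 0.054188
The unnormalized weights sum to 0.086793.
P(Bellorana | evidence) = 0.032605 / 0.086793 ≈ 0.376
P(Bellophila | evidence) = 0.054188 / 0.086793 ≈ 0.624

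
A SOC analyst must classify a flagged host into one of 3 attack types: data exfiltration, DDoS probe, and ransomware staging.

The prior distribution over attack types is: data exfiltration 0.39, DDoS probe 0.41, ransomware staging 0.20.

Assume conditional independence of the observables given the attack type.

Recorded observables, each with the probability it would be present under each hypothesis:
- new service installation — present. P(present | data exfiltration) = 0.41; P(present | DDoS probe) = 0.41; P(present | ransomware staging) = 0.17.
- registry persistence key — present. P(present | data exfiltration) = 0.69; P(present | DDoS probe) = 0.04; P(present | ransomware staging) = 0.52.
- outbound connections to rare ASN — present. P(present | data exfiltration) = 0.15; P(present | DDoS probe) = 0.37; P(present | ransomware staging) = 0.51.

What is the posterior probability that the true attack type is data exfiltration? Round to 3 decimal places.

By Bayes' rule with conditional independence, the unnormalized weight for each hypothesis is prior × ∏ likelihoods:
  data exfiltration: 0.39 × 0.41 × 0.69 × 0.15 = 0.01655
  DDoS probe: 0.41 × 0.41 × 0.04 × 0.37 = 0.0024879
  ransomware staging: 0.20 × 0.17 × 0.52 × 0.51 = 0.0090168
Normalizing constant Z = 0.01655 + 0.0024879 + 0.0090168 = 0.028054.
P(data exfiltration | evidence) = 0.01655 / 0.028054 ≈ 0.590.

0.590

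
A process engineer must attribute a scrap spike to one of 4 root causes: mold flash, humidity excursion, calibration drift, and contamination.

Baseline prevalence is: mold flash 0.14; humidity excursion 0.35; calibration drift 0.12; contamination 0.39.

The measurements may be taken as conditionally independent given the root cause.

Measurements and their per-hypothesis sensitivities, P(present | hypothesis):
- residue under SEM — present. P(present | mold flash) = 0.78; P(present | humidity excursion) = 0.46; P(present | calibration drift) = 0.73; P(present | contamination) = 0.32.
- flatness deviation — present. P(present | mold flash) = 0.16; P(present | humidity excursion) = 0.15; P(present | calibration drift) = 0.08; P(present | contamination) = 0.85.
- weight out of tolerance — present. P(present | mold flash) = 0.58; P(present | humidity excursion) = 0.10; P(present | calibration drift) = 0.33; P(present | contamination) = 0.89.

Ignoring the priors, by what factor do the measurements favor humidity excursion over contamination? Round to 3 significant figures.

0.0285

The Bayes factor is the ratio of the joint likelihoods of the measurement pattern under the two hypotheses.
  humidity excursion: 0.46 × 0.15 × 0.10 = 0.0069
  contamination: 0.32 × 0.85 × 0.89 = 0.24208
Bayes factor = 0.0069 / 0.24208 ≈ 0.0285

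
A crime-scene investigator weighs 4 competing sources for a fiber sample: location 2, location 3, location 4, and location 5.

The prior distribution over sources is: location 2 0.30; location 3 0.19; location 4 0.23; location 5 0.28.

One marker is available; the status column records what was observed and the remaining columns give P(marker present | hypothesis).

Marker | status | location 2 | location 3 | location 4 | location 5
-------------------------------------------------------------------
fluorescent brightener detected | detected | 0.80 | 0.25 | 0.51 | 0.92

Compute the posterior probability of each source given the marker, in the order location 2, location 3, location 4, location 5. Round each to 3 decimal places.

For each hypothesis, the unnormalized posterior weight is prior × likelihood:
  location 2: 0.30 × 0.80 = 0.24
  location 3: 0.19 × 0.25 = 0.0475
  location 4: 0.23 × 0.51 = 0.1173
  location 5: 0.28 × 0.92 = 0.2576
The unnormalized weights sum to 0.6624.
P(location 2 | evidence) = 0.24 / 0.6624 ≈ 0.362
P(location 3 | evidence) = 0.0475 / 0.6624 ≈ 0.072
P(location 4 | evidence) = 0.1173 / 0.6624 ≈ 0.177
P(location 5 | evidence) = 0.2576 / 0.6624 ≈ 0.389

0.362, 0.072, 0.177, 0.389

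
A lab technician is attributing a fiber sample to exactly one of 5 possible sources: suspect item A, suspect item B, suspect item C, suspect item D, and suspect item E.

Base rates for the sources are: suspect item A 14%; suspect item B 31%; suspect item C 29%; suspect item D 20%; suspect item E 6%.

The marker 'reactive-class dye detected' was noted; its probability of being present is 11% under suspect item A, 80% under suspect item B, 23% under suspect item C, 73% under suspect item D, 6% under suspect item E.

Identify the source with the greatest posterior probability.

suspect item B

Multiply each prior by the likelihood of the marker:
  suspect item A: 0.14 × 0.11 = 0.0154
  suspect item B: 0.31 × 0.80 = 0.248
  suspect item C: 0.29 × 0.23 = 0.0667
  suspect item D: 0.20 × 0.73 = 0.146
  suspect item E: 0.06 × 0.06 = 0.0036
Marginal likelihood of the evidence = 0.4797.
P(suspect item A | evidence) ≈ 0.0154 / 0.4797 ≈ 0.032
P(suspect item B | evidence) ≈ 0.248 / 0.4797 ≈ 0.517
P(suspect item C | evidence) ≈ 0.0667 / 0.4797 ≈ 0.139
P(suspect item D | evidence) ≈ 0.146 / 0.4797 ≈ 0.304
P(suspect item E | evidence) ≈ 0.0036 / 0.4797 ≈ 0.008
The largest is 0.517, so suspect item B is most probable.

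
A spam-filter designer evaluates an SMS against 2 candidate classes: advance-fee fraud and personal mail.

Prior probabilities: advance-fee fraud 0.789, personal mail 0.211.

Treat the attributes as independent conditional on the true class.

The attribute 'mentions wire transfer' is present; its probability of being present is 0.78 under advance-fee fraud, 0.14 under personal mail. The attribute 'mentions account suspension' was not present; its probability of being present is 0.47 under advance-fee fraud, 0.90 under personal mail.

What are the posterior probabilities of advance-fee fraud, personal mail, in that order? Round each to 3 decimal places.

0.991, 0.009

By Bayes' rule with conditional independence, the unnormalized weight for each hypothesis is prior × ∏ likelihoods (using 1 − P(present | H) for each absent attribute):
  advance-fee fraud: 0.789 × 0.78 × (1 − 0.47) = 0.32617
  personal mail: 0.211 × 0.14 × (1 − 0.90) = 0.002954
The unnormalized weights sum to 0.32913.
P(advance-fee fraud | evidence) = 0.32617 / 0.32913 ≈ 0.991
P(personal mail | evidence) = 0.002954 / 0.32913 ≈ 0.009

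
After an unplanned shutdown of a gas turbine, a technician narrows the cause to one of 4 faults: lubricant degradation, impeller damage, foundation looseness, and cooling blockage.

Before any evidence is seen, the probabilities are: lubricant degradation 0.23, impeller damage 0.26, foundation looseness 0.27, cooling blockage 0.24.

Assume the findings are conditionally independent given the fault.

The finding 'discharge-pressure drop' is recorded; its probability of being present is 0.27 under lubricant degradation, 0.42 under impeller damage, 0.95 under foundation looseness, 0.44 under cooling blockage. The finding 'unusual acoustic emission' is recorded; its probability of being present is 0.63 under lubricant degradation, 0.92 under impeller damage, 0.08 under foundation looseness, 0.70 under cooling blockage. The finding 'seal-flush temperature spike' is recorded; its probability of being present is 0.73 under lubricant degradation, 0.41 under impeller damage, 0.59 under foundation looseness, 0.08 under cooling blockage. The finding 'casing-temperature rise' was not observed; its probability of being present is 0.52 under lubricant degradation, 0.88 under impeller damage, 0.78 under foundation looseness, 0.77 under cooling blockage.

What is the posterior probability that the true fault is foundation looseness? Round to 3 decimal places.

By Bayes' rule with conditional independence, the unnormalized weight for each hypothesis is prior × ∏ likelihoods (using 1 − P(present | H) for each absent finding):
  lubricant degradation: 0.23 × 0.27 × 0.63 × 0.73 × (1 − 0.52) = 0.013709
  impeller damage: 0.26 × 0.42 × 0.92 × 0.41 × (1 − 0.88) = 0.0049428
  foundation looseness: 0.27 × 0.95 × 0.08 × 0.59 × (1 − 0.78) = 0.0026635
  cooling blockage: 0.24 × 0.44 × 0.70 × 0.08 × (1 − 0.77) = 0.0013601
Normalizing constant Z = 0.013709 + 0.0049428 + 0.0026635 + 0.0013601 = 0.022675.
P(foundation looseness | evidence) = 0.0026635 / 0.022675 ≈ 0.117.

0.117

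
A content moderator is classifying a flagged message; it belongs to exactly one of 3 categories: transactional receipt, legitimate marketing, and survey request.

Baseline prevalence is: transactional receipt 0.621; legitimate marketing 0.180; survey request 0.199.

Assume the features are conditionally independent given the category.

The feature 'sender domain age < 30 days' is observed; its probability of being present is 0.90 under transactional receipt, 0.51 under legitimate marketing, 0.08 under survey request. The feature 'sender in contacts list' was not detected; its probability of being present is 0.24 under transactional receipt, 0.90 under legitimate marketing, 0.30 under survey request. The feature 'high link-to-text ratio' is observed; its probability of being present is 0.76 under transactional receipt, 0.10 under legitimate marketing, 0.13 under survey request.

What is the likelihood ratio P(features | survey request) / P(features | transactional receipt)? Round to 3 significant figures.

The Bayes factor is the ratio of the joint likelihoods of the feature pattern under the two hypotheses (using 1 − P(present | H) for each absent feature).
  survey request: 0.08 × (1 − 0.30) × 0.13 = 0.00728
  transactional receipt: 0.90 × (1 − 0.24) × 0.76 = 0.51984
Bayes factor = 0.00728 / 0.51984 ≈ 0.0140

0.0140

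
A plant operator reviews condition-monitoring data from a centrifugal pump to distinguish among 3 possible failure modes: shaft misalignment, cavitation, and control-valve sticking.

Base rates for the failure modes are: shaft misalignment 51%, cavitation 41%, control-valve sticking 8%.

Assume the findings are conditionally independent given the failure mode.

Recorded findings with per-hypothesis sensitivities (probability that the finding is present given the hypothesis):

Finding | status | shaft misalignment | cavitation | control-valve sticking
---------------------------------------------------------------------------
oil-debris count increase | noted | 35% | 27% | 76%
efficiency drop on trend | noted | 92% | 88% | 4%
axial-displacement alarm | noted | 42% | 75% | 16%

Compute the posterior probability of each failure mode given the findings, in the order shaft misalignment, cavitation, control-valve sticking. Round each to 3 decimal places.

0.484, 0.513, 0.003

By Bayes' rule with conditional independence, the unnormalized weight for each hypothesis is prior × ∏ likelihoods:
  shaft misalignment: 0.51 × 0.35 × 0.92 × 0.42 = 0.068972
  cavitation: 0.41 × 0.27 × 0.88 × 0.75 = 0.073062
  control-valve sticking: 0.08 × 0.76 × 0.04 × 0.16 = 0.00038912
Normalizing constant Z = 0.068972 + 0.073062 + 0.00038912 = 0.14242.
P(shaft misalignment | evidence) = 0.068972 / 0.14242 ≈ 0.484
P(cavitation | evidence) = 0.073062 / 0.14242 ≈ 0.513
P(control-valve sticking | evidence) = 0.00038912 / 0.14242 ≈ 0.003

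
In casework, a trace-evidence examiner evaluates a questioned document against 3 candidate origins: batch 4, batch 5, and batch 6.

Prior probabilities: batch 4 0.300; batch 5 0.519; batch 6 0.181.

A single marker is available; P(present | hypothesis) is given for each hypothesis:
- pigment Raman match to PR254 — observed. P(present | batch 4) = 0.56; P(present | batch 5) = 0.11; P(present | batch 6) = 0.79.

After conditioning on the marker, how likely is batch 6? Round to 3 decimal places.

0.388

Multiply each prior by the likelihood of the marker:
  batch 4: 0.300 × 0.56 = 0.168
  batch 5: 0.519 × 0.11 = 0.05709
  batch 6: 0.181 × 0.79 = 0.14299
The unnormalized weights sum to 0.36808.
P(batch 6 | evidence) = 0.14299 / 0.36808 ≈ 0.388.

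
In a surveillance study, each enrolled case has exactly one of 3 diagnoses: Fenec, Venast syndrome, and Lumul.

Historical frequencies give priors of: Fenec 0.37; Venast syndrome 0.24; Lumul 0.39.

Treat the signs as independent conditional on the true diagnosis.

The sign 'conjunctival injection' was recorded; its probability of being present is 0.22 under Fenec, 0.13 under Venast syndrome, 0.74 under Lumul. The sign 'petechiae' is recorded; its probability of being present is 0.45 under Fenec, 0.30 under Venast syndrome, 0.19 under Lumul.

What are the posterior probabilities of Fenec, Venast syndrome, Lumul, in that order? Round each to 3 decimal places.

0.363, 0.093, 0.544

By Bayes' rule with conditional independence, the unnormalized weight for each hypothesis is prior × ∏ likelihoods:
  Fenec: 0.37 × 0.22 × 0.45 = 0.03663
  Venast syndrome: 0.24 × 0.13 × 0.30 = 0.00936
  Lumul: 0.39 × 0.74 × 0.19 = 0.054834
Normalizing constant Z = 0.03663 + 0.00936 + 0.054834 = 0.10082.
P(Fenec | evidence) = 0.03663 / 0.10082 ≈ 0.363
P(Venast syndrome | evidence) = 0.00936 / 0.10082 ≈ 0.093
P(Lumul | evidence) = 0.054834 / 0.10082 ≈ 0.544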